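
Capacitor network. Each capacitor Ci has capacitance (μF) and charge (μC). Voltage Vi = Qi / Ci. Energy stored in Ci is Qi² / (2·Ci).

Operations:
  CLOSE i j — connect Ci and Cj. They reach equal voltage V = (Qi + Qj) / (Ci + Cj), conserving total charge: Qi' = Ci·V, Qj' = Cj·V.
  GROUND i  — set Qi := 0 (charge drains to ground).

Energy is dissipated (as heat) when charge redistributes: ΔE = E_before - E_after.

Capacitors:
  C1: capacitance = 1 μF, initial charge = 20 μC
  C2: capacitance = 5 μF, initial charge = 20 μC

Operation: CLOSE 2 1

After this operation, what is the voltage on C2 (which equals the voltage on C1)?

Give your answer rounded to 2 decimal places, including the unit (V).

Answer: 6.67 V

Derivation:
Initial: C1(1μF, Q=20μC, V=20.00V), C2(5μF, Q=20μC, V=4.00V)
Op 1: CLOSE 2-1: Q_total=40.00, C_total=6.00, V=6.67; Q2=33.33, Q1=6.67; dissipated=106.667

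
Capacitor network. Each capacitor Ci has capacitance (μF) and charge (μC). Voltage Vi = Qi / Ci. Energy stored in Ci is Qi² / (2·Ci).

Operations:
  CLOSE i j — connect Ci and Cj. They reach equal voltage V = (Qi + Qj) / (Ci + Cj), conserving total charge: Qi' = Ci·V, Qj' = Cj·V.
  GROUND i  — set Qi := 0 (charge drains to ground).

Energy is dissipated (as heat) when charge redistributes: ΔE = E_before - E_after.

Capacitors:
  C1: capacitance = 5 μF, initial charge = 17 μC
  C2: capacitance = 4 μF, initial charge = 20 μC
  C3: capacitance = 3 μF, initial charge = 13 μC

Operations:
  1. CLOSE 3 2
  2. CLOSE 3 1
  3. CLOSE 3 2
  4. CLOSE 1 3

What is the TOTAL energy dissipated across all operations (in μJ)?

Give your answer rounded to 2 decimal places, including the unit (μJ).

Answer: 2.79 μJ

Derivation:
Initial: C1(5μF, Q=17μC, V=3.40V), C2(4μF, Q=20μC, V=5.00V), C3(3μF, Q=13μC, V=4.33V)
Op 1: CLOSE 3-2: Q_total=33.00, C_total=7.00, V=4.71; Q3=14.14, Q2=18.86; dissipated=0.381
Op 2: CLOSE 3-1: Q_total=31.14, C_total=8.00, V=3.89; Q3=11.68, Q1=19.46; dissipated=1.619
Op 3: CLOSE 3-2: Q_total=30.54, C_total=7.00, V=4.36; Q3=13.09, Q2=17.45; dissipated=0.578
Op 4: CLOSE 1-3: Q_total=32.55, C_total=8.00, V=4.07; Q1=20.34, Q3=12.21; dissipated=0.207
Total dissipated: 2.785 μJ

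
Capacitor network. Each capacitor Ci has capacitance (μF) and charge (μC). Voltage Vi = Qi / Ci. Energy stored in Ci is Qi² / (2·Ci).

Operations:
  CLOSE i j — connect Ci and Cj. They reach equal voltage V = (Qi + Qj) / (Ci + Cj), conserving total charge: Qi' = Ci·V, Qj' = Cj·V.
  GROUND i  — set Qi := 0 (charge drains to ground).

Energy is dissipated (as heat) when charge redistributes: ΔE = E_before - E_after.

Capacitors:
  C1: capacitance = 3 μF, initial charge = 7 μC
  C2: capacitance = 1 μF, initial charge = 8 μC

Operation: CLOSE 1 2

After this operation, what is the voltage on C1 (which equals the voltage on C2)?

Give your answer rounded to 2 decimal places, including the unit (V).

Initial: C1(3μF, Q=7μC, V=2.33V), C2(1μF, Q=8μC, V=8.00V)
Op 1: CLOSE 1-2: Q_total=15.00, C_total=4.00, V=3.75; Q1=11.25, Q2=3.75; dissipated=12.042

Answer: 3.75 V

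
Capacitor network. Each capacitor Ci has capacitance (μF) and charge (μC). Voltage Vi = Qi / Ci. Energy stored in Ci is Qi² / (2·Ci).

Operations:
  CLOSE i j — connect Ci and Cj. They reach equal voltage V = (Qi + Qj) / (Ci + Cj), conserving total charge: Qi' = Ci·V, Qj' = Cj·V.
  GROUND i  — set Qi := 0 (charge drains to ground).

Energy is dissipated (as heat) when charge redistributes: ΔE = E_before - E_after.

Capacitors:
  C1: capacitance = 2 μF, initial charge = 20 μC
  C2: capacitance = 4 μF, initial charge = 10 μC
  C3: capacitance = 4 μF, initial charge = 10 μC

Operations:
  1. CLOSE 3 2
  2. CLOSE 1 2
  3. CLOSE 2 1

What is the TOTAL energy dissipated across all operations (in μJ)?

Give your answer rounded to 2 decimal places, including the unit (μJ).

Initial: C1(2μF, Q=20μC, V=10.00V), C2(4μF, Q=10μC, V=2.50V), C3(4μF, Q=10μC, V=2.50V)
Op 1: CLOSE 3-2: Q_total=20.00, C_total=8.00, V=2.50; Q3=10.00, Q2=10.00; dissipated=0.000
Op 2: CLOSE 1-2: Q_total=30.00, C_total=6.00, V=5.00; Q1=10.00, Q2=20.00; dissipated=37.500
Op 3: CLOSE 2-1: Q_total=30.00, C_total=6.00, V=5.00; Q2=20.00, Q1=10.00; dissipated=0.000
Total dissipated: 37.500 μJ

Answer: 37.50 μJ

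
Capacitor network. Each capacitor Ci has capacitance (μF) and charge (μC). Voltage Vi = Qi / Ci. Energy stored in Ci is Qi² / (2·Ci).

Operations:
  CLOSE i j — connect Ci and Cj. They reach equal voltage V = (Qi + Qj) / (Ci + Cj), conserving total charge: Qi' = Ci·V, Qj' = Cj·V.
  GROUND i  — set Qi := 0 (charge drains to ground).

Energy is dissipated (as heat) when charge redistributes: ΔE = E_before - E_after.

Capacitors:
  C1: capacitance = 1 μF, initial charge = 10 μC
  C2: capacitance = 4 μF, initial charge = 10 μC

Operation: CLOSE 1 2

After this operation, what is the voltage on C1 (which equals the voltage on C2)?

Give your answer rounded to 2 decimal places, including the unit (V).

Answer: 4.00 V

Derivation:
Initial: C1(1μF, Q=10μC, V=10.00V), C2(4μF, Q=10μC, V=2.50V)
Op 1: CLOSE 1-2: Q_total=20.00, C_total=5.00, V=4.00; Q1=4.00, Q2=16.00; dissipated=22.500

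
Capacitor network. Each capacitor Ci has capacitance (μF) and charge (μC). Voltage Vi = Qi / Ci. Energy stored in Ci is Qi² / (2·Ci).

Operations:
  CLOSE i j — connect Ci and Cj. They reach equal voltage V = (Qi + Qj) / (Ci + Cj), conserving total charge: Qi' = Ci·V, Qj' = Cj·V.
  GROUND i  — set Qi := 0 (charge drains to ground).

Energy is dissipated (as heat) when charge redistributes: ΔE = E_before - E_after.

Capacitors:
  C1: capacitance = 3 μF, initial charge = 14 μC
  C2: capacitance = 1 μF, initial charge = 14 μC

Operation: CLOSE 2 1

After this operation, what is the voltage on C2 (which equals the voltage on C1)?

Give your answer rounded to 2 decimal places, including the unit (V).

Initial: C1(3μF, Q=14μC, V=4.67V), C2(1μF, Q=14μC, V=14.00V)
Op 1: CLOSE 2-1: Q_total=28.00, C_total=4.00, V=7.00; Q2=7.00, Q1=21.00; dissipated=32.667

Answer: 7.00 V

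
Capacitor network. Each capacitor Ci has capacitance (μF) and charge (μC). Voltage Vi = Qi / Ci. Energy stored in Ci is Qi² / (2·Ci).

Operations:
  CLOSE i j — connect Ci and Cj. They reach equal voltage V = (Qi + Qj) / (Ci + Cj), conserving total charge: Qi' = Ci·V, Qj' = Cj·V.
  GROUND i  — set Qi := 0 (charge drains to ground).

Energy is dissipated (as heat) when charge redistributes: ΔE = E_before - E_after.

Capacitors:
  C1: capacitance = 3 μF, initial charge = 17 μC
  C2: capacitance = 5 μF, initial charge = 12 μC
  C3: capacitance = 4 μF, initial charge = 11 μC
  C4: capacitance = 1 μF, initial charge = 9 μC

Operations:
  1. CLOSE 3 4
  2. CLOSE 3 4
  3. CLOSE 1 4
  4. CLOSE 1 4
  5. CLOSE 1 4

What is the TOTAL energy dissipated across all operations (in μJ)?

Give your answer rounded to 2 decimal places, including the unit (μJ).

Initial: C1(3μF, Q=17μC, V=5.67V), C2(5μF, Q=12μC, V=2.40V), C3(4μF, Q=11μC, V=2.75V), C4(1μF, Q=9μC, V=9.00V)
Op 1: CLOSE 3-4: Q_total=20.00, C_total=5.00, V=4.00; Q3=16.00, Q4=4.00; dissipated=15.625
Op 2: CLOSE 3-4: Q_total=20.00, C_total=5.00, V=4.00; Q3=16.00, Q4=4.00; dissipated=0.000
Op 3: CLOSE 1-4: Q_total=21.00, C_total=4.00, V=5.25; Q1=15.75, Q4=5.25; dissipated=1.042
Op 4: CLOSE 1-4: Q_total=21.00, C_total=4.00, V=5.25; Q1=15.75, Q4=5.25; dissipated=0.000
Op 5: CLOSE 1-4: Q_total=21.00, C_total=4.00, V=5.25; Q1=15.75, Q4=5.25; dissipated=0.000
Total dissipated: 16.667 μJ

Answer: 16.67 μJ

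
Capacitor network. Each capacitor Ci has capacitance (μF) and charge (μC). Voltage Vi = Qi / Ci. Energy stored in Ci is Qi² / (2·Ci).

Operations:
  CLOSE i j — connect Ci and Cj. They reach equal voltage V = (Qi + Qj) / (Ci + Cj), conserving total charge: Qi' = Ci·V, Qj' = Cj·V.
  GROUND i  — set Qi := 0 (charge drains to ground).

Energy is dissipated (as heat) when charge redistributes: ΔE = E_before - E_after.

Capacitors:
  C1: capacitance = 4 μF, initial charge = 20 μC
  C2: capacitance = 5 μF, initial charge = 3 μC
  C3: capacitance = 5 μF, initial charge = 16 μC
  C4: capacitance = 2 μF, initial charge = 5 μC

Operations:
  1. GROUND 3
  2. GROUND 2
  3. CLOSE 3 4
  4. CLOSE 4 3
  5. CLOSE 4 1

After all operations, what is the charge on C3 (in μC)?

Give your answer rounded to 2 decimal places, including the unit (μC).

Initial: C1(4μF, Q=20μC, V=5.00V), C2(5μF, Q=3μC, V=0.60V), C3(5μF, Q=16μC, V=3.20V), C4(2μF, Q=5μC, V=2.50V)
Op 1: GROUND 3: Q3=0; energy lost=25.600
Op 2: GROUND 2: Q2=0; energy lost=0.900
Op 3: CLOSE 3-4: Q_total=5.00, C_total=7.00, V=0.71; Q3=3.57, Q4=1.43; dissipated=4.464
Op 4: CLOSE 4-3: Q_total=5.00, C_total=7.00, V=0.71; Q4=1.43, Q3=3.57; dissipated=0.000
Op 5: CLOSE 4-1: Q_total=21.43, C_total=6.00, V=3.57; Q4=7.14, Q1=14.29; dissipated=12.245
Final charges: Q1=14.29, Q2=0.00, Q3=3.57, Q4=7.14

Answer: 3.57 μC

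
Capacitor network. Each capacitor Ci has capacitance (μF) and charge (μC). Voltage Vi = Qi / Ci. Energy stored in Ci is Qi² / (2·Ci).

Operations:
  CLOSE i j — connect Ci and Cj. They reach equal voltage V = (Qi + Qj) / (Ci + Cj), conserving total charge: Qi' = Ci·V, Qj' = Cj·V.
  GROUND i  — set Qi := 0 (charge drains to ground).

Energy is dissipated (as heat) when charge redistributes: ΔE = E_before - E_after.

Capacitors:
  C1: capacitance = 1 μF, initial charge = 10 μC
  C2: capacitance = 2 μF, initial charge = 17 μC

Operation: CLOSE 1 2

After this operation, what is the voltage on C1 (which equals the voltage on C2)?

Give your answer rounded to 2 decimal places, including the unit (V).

Initial: C1(1μF, Q=10μC, V=10.00V), C2(2μF, Q=17μC, V=8.50V)
Op 1: CLOSE 1-2: Q_total=27.00, C_total=3.00, V=9.00; Q1=9.00, Q2=18.00; dissipated=0.750

Answer: 9.00 V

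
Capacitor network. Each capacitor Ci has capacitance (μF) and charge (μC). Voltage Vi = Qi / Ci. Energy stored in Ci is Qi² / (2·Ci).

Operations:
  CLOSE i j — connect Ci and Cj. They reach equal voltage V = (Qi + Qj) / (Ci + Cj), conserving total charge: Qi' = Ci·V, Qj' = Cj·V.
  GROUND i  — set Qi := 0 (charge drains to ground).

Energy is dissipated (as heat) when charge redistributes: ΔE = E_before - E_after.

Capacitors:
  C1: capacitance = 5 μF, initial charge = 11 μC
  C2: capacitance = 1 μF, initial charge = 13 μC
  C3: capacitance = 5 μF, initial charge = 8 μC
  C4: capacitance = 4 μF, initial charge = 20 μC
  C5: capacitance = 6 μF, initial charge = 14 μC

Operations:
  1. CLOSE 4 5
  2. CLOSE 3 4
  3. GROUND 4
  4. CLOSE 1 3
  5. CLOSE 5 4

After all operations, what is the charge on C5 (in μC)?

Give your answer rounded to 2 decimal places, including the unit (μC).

Initial: C1(5μF, Q=11μC, V=2.20V), C2(1μF, Q=13μC, V=13.00V), C3(5μF, Q=8μC, V=1.60V), C4(4μF, Q=20μC, V=5.00V), C5(6μF, Q=14μC, V=2.33V)
Op 1: CLOSE 4-5: Q_total=34.00, C_total=10.00, V=3.40; Q4=13.60, Q5=20.40; dissipated=8.533
Op 2: CLOSE 3-4: Q_total=21.60, C_total=9.00, V=2.40; Q3=12.00, Q4=9.60; dissipated=3.600
Op 3: GROUND 4: Q4=0; energy lost=11.520
Op 4: CLOSE 1-3: Q_total=23.00, C_total=10.00, V=2.30; Q1=11.50, Q3=11.50; dissipated=0.050
Op 5: CLOSE 5-4: Q_total=20.40, C_total=10.00, V=2.04; Q5=12.24, Q4=8.16; dissipated=13.872
Final charges: Q1=11.50, Q2=13.00, Q3=11.50, Q4=8.16, Q5=12.24

Answer: 12.24 μC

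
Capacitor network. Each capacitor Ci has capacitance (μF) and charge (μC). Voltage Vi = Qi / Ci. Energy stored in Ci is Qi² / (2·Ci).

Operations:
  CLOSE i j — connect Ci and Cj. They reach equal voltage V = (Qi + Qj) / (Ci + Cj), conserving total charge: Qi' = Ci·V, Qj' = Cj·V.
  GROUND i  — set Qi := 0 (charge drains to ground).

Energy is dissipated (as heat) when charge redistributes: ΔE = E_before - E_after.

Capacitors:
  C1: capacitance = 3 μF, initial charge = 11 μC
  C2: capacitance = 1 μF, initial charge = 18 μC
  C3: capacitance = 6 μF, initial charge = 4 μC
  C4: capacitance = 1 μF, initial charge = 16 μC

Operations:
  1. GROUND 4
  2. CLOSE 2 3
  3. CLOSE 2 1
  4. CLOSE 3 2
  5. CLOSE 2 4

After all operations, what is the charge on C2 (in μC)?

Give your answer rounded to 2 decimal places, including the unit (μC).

Answer: 1.60 μC

Derivation:
Initial: C1(3μF, Q=11μC, V=3.67V), C2(1μF, Q=18μC, V=18.00V), C3(6μF, Q=4μC, V=0.67V), C4(1μF, Q=16μC, V=16.00V)
Op 1: GROUND 4: Q4=0; energy lost=128.000
Op 2: CLOSE 2-3: Q_total=22.00, C_total=7.00, V=3.14; Q2=3.14, Q3=18.86; dissipated=128.762
Op 3: CLOSE 2-1: Q_total=14.14, C_total=4.00, V=3.54; Q2=3.54, Q1=10.61; dissipated=0.103
Op 4: CLOSE 3-2: Q_total=22.39, C_total=7.00, V=3.20; Q3=19.19, Q2=3.20; dissipated=0.066
Op 5: CLOSE 2-4: Q_total=3.20, C_total=2.00, V=1.60; Q2=1.60, Q4=1.60; dissipated=2.558
Final charges: Q1=10.61, Q2=1.60, Q3=19.19, Q4=1.60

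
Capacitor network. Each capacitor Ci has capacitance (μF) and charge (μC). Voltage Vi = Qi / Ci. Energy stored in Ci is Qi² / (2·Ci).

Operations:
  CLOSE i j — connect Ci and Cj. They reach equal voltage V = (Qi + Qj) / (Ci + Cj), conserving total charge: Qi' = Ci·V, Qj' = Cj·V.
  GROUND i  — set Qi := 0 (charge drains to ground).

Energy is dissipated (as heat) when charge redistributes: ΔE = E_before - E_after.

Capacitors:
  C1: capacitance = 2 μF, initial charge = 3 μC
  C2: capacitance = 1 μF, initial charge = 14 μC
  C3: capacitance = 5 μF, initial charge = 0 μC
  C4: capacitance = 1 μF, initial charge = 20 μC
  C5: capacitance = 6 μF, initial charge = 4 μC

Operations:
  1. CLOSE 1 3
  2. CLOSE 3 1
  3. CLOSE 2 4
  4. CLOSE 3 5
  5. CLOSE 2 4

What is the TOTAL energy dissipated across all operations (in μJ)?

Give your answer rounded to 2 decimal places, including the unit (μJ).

Answer: 10.68 μJ

Derivation:
Initial: C1(2μF, Q=3μC, V=1.50V), C2(1μF, Q=14μC, V=14.00V), C3(5μF, Q=0μC, V=0.00V), C4(1μF, Q=20μC, V=20.00V), C5(6μF, Q=4μC, V=0.67V)
Op 1: CLOSE 1-3: Q_total=3.00, C_total=7.00, V=0.43; Q1=0.86, Q3=2.14; dissipated=1.607
Op 2: CLOSE 3-1: Q_total=3.00, C_total=7.00, V=0.43; Q3=2.14, Q1=0.86; dissipated=0.000
Op 3: CLOSE 2-4: Q_total=34.00, C_total=2.00, V=17.00; Q2=17.00, Q4=17.00; dissipated=9.000
Op 4: CLOSE 3-5: Q_total=6.14, C_total=11.00, V=0.56; Q3=2.79, Q5=3.35; dissipated=0.077
Op 5: CLOSE 2-4: Q_total=34.00, C_total=2.00, V=17.00; Q2=17.00, Q4=17.00; dissipated=0.000
Total dissipated: 10.684 μJ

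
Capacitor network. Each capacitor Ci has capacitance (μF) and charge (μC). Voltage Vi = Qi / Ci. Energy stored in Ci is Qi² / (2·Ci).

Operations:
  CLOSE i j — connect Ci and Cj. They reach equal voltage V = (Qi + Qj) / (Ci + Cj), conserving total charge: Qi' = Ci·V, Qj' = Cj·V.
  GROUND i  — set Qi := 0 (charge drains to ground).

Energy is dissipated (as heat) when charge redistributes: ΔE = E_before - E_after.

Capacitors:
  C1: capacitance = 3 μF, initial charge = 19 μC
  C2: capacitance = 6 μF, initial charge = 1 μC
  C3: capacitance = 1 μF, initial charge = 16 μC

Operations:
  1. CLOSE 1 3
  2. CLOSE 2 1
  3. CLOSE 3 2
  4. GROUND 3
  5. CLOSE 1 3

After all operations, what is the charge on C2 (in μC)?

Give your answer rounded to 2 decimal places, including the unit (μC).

Initial: C1(3μF, Q=19μC, V=6.33V), C2(6μF, Q=1μC, V=0.17V), C3(1μF, Q=16μC, V=16.00V)
Op 1: CLOSE 1-3: Q_total=35.00, C_total=4.00, V=8.75; Q1=26.25, Q3=8.75; dissipated=35.042
Op 2: CLOSE 2-1: Q_total=27.25, C_total=9.00, V=3.03; Q2=18.17, Q1=9.08; dissipated=73.674
Op 3: CLOSE 3-2: Q_total=26.92, C_total=7.00, V=3.85; Q3=3.85, Q2=23.07; dissipated=14.033
Op 4: GROUND 3: Q3=0; energy lost=7.393
Op 5: CLOSE 1-3: Q_total=9.08, C_total=4.00, V=2.27; Q1=6.81, Q3=2.27; dissipated=3.438
Final charges: Q1=6.81, Q2=23.07, Q3=2.27

Answer: 23.07 μC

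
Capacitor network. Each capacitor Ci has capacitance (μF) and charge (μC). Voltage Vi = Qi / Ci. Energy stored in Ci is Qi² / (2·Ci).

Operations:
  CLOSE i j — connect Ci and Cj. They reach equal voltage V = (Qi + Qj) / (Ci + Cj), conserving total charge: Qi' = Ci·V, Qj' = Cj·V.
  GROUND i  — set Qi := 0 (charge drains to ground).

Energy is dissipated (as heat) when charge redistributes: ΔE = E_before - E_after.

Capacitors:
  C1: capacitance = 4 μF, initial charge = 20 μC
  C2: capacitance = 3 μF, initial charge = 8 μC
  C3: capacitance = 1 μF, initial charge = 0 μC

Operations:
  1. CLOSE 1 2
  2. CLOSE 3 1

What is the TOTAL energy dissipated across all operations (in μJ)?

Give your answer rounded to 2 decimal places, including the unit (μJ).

Initial: C1(4μF, Q=20μC, V=5.00V), C2(3μF, Q=8μC, V=2.67V), C3(1μF, Q=0μC, V=0.00V)
Op 1: CLOSE 1-2: Q_total=28.00, C_total=7.00, V=4.00; Q1=16.00, Q2=12.00; dissipated=4.667
Op 2: CLOSE 3-1: Q_total=16.00, C_total=5.00, V=3.20; Q3=3.20, Q1=12.80; dissipated=6.400
Total dissipated: 11.067 μJ

Answer: 11.07 μJ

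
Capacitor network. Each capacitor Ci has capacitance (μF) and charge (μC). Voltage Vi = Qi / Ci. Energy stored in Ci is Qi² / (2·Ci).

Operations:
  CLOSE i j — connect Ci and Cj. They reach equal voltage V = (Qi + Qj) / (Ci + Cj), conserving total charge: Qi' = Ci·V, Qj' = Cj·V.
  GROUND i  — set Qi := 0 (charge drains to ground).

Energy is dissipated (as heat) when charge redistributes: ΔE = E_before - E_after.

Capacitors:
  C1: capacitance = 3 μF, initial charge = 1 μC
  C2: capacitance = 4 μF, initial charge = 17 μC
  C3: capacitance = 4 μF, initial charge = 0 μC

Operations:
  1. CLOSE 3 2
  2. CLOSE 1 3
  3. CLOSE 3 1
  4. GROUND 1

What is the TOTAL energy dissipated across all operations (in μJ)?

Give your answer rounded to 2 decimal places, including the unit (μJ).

Initial: C1(3μF, Q=1μC, V=0.33V), C2(4μF, Q=17μC, V=4.25V), C3(4μF, Q=0μC, V=0.00V)
Op 1: CLOSE 3-2: Q_total=17.00, C_total=8.00, V=2.12; Q3=8.50, Q2=8.50; dissipated=18.062
Op 2: CLOSE 1-3: Q_total=9.50, C_total=7.00, V=1.36; Q1=4.07, Q3=5.43; dissipated=2.751
Op 3: CLOSE 3-1: Q_total=9.50, C_total=7.00, V=1.36; Q3=5.43, Q1=4.07; dissipated=0.000
Op 4: GROUND 1: Q1=0; energy lost=2.763
Total dissipated: 23.577 μJ

Answer: 23.58 μJ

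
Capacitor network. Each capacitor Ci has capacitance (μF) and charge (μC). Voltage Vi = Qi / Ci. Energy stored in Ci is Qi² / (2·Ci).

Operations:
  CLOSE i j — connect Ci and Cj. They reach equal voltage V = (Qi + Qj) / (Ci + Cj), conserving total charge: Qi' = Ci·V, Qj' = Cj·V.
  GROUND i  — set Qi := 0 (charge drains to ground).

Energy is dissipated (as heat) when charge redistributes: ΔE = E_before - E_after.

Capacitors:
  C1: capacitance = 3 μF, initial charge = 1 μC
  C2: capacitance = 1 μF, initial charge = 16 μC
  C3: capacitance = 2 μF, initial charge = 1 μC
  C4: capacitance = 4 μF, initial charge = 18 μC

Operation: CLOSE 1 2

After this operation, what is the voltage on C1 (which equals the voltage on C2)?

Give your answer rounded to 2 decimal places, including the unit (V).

Initial: C1(3μF, Q=1μC, V=0.33V), C2(1μF, Q=16μC, V=16.00V), C3(2μF, Q=1μC, V=0.50V), C4(4μF, Q=18μC, V=4.50V)
Op 1: CLOSE 1-2: Q_total=17.00, C_total=4.00, V=4.25; Q1=12.75, Q2=4.25; dissipated=92.042

Answer: 4.25 V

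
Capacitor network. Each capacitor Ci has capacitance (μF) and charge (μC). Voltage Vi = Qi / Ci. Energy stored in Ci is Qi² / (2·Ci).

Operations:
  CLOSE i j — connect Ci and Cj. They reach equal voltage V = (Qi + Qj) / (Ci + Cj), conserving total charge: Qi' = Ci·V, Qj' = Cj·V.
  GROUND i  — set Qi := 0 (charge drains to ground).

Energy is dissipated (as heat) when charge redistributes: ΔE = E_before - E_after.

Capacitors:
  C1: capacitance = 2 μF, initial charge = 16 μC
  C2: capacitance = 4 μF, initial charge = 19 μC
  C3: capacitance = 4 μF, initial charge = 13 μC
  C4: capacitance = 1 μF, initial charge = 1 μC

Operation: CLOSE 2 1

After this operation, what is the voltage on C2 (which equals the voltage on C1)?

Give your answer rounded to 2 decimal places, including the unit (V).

Initial: C1(2μF, Q=16μC, V=8.00V), C2(4μF, Q=19μC, V=4.75V), C3(4μF, Q=13μC, V=3.25V), C4(1μF, Q=1μC, V=1.00V)
Op 1: CLOSE 2-1: Q_total=35.00, C_total=6.00, V=5.83; Q2=23.33, Q1=11.67; dissipated=7.042

Answer: 5.83 V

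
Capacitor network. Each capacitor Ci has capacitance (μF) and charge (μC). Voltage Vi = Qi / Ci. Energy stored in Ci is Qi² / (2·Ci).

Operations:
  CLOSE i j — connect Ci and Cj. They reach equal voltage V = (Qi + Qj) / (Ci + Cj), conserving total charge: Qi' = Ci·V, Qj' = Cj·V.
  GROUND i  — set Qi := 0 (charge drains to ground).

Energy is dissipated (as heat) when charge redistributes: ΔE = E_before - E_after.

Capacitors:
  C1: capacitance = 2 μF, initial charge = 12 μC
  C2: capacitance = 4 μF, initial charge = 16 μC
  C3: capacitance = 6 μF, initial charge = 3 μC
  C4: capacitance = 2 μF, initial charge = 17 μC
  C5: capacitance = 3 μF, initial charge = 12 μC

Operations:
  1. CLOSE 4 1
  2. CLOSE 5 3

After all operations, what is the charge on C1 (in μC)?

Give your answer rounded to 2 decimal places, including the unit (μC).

Initial: C1(2μF, Q=12μC, V=6.00V), C2(4μF, Q=16μC, V=4.00V), C3(6μF, Q=3μC, V=0.50V), C4(2μF, Q=17μC, V=8.50V), C5(3μF, Q=12μC, V=4.00V)
Op 1: CLOSE 4-1: Q_total=29.00, C_total=4.00, V=7.25; Q4=14.50, Q1=14.50; dissipated=3.125
Op 2: CLOSE 5-3: Q_total=15.00, C_total=9.00, V=1.67; Q5=5.00, Q3=10.00; dissipated=12.250
Final charges: Q1=14.50, Q2=16.00, Q3=10.00, Q4=14.50, Q5=5.00

Answer: 14.50 μC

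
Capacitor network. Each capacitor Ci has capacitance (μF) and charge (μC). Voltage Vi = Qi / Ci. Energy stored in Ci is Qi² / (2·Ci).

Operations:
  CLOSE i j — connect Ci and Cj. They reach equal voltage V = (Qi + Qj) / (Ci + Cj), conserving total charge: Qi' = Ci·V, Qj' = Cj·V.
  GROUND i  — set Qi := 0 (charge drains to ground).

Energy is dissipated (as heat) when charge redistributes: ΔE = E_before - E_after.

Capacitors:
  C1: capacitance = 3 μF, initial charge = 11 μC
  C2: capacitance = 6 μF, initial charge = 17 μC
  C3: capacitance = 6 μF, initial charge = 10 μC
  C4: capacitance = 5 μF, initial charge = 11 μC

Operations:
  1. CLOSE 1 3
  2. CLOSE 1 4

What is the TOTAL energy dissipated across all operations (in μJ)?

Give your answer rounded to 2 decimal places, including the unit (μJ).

Answer: 4.02 μJ

Derivation:
Initial: C1(3μF, Q=11μC, V=3.67V), C2(6μF, Q=17μC, V=2.83V), C3(6μF, Q=10μC, V=1.67V), C4(5μF, Q=11μC, V=2.20V)
Op 1: CLOSE 1-3: Q_total=21.00, C_total=9.00, V=2.33; Q1=7.00, Q3=14.00; dissipated=4.000
Op 2: CLOSE 1-4: Q_total=18.00, C_total=8.00, V=2.25; Q1=6.75, Q4=11.25; dissipated=0.017
Total dissipated: 4.017 μJ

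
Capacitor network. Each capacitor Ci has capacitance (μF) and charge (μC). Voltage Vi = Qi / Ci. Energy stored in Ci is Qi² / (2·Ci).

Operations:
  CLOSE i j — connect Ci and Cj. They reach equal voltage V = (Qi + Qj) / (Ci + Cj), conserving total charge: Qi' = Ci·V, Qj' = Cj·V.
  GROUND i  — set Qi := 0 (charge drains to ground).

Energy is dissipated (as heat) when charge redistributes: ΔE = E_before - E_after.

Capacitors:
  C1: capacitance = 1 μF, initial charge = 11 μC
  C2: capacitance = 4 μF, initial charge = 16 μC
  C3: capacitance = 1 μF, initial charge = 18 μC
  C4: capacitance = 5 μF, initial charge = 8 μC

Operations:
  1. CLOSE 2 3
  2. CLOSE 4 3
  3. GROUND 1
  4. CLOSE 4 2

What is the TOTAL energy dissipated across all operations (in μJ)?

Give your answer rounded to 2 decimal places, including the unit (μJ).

Initial: C1(1μF, Q=11μC, V=11.00V), C2(4μF, Q=16μC, V=4.00V), C3(1μF, Q=18μC, V=18.00V), C4(5μF, Q=8μC, V=1.60V)
Op 1: CLOSE 2-3: Q_total=34.00, C_total=5.00, V=6.80; Q2=27.20, Q3=6.80; dissipated=78.400
Op 2: CLOSE 4-3: Q_total=14.80, C_total=6.00, V=2.47; Q4=12.33, Q3=2.47; dissipated=11.267
Op 3: GROUND 1: Q1=0; energy lost=60.500
Op 4: CLOSE 4-2: Q_total=39.53, C_total=9.00, V=4.39; Q4=21.96, Q2=17.57; dissipated=20.864
Total dissipated: 171.031 μJ

Answer: 171.03 μJ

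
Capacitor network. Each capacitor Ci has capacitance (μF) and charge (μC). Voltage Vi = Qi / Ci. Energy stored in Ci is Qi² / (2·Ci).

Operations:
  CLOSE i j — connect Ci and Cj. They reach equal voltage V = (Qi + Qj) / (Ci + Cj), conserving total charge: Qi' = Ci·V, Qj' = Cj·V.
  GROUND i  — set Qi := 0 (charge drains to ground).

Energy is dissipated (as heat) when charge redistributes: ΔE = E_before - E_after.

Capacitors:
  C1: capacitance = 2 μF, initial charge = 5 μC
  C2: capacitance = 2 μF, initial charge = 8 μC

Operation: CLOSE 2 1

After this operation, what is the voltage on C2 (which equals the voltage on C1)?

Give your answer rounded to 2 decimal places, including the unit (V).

Answer: 3.25 V

Derivation:
Initial: C1(2μF, Q=5μC, V=2.50V), C2(2μF, Q=8μC, V=4.00V)
Op 1: CLOSE 2-1: Q_total=13.00, C_total=4.00, V=3.25; Q2=6.50, Q1=6.50; dissipated=1.125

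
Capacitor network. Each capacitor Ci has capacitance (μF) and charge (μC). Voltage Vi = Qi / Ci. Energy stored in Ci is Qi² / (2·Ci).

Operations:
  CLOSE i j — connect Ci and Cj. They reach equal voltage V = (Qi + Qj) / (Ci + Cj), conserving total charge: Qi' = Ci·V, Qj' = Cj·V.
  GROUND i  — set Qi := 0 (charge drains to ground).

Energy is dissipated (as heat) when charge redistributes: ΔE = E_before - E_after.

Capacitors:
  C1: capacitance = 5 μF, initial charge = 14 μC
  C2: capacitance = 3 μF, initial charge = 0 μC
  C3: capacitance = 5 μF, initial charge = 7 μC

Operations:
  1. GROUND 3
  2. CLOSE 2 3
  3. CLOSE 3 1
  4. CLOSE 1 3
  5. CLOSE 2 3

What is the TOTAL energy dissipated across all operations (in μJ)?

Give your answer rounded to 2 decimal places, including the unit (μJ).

Initial: C1(5μF, Q=14μC, V=2.80V), C2(3μF, Q=0μC, V=0.00V), C3(5μF, Q=7μC, V=1.40V)
Op 1: GROUND 3: Q3=0; energy lost=4.900
Op 2: CLOSE 2-3: Q_total=0.00, C_total=8.00, V=0.00; Q2=0.00, Q3=0.00; dissipated=0.000
Op 3: CLOSE 3-1: Q_total=14.00, C_total=10.00, V=1.40; Q3=7.00, Q1=7.00; dissipated=9.800
Op 4: CLOSE 1-3: Q_total=14.00, C_total=10.00, V=1.40; Q1=7.00, Q3=7.00; dissipated=0.000
Op 5: CLOSE 2-3: Q_total=7.00, C_total=8.00, V=0.88; Q2=2.62, Q3=4.38; dissipated=1.837
Total dissipated: 16.538 μJ

Answer: 16.54 μJ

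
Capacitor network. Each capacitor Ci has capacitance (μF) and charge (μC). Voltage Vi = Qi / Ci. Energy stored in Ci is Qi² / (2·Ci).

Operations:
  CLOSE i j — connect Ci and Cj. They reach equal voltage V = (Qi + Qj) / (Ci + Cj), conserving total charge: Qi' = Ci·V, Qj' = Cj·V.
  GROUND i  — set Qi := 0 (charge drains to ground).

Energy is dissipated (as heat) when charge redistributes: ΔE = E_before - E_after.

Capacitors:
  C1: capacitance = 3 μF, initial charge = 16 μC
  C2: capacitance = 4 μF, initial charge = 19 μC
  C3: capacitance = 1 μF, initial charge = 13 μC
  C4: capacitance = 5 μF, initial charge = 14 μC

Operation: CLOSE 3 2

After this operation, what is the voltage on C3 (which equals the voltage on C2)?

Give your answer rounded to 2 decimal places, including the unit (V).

Initial: C1(3μF, Q=16μC, V=5.33V), C2(4μF, Q=19μC, V=4.75V), C3(1μF, Q=13μC, V=13.00V), C4(5μF, Q=14μC, V=2.80V)
Op 1: CLOSE 3-2: Q_total=32.00, C_total=5.00, V=6.40; Q3=6.40, Q2=25.60; dissipated=27.225

Answer: 6.40 V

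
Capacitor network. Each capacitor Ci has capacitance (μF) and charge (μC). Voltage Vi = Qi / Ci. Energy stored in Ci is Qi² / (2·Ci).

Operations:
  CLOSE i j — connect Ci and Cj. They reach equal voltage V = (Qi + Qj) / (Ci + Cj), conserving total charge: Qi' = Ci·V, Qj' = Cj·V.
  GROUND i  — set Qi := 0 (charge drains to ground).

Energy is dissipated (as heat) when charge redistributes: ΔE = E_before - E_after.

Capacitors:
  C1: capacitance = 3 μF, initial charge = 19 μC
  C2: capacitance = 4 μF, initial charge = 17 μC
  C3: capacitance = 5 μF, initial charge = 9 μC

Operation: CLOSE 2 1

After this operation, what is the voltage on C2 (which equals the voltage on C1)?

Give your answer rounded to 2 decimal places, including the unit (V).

Answer: 5.14 V

Derivation:
Initial: C1(3μF, Q=19μC, V=6.33V), C2(4μF, Q=17μC, V=4.25V), C3(5μF, Q=9μC, V=1.80V)
Op 1: CLOSE 2-1: Q_total=36.00, C_total=7.00, V=5.14; Q2=20.57, Q1=15.43; dissipated=3.720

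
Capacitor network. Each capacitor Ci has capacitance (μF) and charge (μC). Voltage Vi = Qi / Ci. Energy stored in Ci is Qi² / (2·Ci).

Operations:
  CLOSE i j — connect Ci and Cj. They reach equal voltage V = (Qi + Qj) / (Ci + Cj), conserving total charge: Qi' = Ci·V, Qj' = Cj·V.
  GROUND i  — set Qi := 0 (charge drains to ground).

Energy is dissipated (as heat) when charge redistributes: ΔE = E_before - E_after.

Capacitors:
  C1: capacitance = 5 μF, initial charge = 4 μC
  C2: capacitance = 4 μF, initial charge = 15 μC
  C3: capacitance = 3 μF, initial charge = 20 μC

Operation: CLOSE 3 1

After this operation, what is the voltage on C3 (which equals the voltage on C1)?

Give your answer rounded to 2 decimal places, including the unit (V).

Initial: C1(5μF, Q=4μC, V=0.80V), C2(4μF, Q=15μC, V=3.75V), C3(3μF, Q=20μC, V=6.67V)
Op 1: CLOSE 3-1: Q_total=24.00, C_total=8.00, V=3.00; Q3=9.00, Q1=15.00; dissipated=32.267

Answer: 3.00 V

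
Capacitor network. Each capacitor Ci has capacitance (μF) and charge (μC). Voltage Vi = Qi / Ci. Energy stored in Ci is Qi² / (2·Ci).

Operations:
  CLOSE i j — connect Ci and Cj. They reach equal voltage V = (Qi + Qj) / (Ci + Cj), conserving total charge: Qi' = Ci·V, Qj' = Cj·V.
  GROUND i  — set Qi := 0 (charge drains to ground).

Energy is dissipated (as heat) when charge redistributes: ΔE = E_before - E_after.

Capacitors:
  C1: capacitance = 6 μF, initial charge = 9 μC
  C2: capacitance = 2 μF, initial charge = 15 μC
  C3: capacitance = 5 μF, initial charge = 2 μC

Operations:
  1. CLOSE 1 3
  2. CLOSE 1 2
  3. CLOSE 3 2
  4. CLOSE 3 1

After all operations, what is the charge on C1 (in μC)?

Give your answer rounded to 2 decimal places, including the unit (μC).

Initial: C1(6μF, Q=9μC, V=1.50V), C2(2μF, Q=15μC, V=7.50V), C3(5μF, Q=2μC, V=0.40V)
Op 1: CLOSE 1-3: Q_total=11.00, C_total=11.00, V=1.00; Q1=6.00, Q3=5.00; dissipated=1.650
Op 2: CLOSE 1-2: Q_total=21.00, C_total=8.00, V=2.62; Q1=15.75, Q2=5.25; dissipated=31.688
Op 3: CLOSE 3-2: Q_total=10.25, C_total=7.00, V=1.46; Q3=7.32, Q2=2.93; dissipated=1.886
Op 4: CLOSE 3-1: Q_total=23.07, C_total=11.00, V=2.10; Q3=10.49, Q1=12.58; dissipated=1.837
Final charges: Q1=12.58, Q2=2.93, Q3=10.49

Answer: 12.58 μC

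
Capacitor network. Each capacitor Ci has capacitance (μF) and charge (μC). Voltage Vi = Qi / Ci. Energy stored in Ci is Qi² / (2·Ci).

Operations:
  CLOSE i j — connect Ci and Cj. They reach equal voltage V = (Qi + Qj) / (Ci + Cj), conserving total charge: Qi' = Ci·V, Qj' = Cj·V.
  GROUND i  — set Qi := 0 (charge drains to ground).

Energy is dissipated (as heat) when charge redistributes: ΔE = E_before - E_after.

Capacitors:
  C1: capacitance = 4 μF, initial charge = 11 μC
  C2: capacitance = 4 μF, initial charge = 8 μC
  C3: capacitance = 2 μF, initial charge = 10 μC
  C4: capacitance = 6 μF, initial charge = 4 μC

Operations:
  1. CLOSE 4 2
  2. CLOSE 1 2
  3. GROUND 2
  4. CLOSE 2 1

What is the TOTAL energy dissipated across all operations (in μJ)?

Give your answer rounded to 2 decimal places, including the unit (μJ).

Answer: 16.24 μJ

Derivation:
Initial: C1(4μF, Q=11μC, V=2.75V), C2(4μF, Q=8μC, V=2.00V), C3(2μF, Q=10μC, V=5.00V), C4(6μF, Q=4μC, V=0.67V)
Op 1: CLOSE 4-2: Q_total=12.00, C_total=10.00, V=1.20; Q4=7.20, Q2=4.80; dissipated=2.133
Op 2: CLOSE 1-2: Q_total=15.80, C_total=8.00, V=1.98; Q1=7.90, Q2=7.90; dissipated=2.402
Op 3: GROUND 2: Q2=0; energy lost=7.801
Op 4: CLOSE 2-1: Q_total=7.90, C_total=8.00, V=0.99; Q2=3.95, Q1=3.95; dissipated=3.901
Total dissipated: 16.238 μJ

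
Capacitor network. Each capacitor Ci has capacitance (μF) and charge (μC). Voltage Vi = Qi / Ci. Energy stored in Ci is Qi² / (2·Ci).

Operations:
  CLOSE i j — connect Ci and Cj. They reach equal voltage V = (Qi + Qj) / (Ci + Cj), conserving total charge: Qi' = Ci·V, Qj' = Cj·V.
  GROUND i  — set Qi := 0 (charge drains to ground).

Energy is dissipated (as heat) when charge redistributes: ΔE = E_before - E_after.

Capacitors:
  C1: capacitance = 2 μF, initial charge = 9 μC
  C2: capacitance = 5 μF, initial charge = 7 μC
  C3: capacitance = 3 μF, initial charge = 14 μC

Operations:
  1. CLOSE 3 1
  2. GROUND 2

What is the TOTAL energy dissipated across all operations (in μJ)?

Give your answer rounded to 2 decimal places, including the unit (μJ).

Initial: C1(2μF, Q=9μC, V=4.50V), C2(5μF, Q=7μC, V=1.40V), C3(3μF, Q=14μC, V=4.67V)
Op 1: CLOSE 3-1: Q_total=23.00, C_total=5.00, V=4.60; Q3=13.80, Q1=9.20; dissipated=0.017
Op 2: GROUND 2: Q2=0; energy lost=4.900
Total dissipated: 4.917 μJ

Answer: 4.92 μJ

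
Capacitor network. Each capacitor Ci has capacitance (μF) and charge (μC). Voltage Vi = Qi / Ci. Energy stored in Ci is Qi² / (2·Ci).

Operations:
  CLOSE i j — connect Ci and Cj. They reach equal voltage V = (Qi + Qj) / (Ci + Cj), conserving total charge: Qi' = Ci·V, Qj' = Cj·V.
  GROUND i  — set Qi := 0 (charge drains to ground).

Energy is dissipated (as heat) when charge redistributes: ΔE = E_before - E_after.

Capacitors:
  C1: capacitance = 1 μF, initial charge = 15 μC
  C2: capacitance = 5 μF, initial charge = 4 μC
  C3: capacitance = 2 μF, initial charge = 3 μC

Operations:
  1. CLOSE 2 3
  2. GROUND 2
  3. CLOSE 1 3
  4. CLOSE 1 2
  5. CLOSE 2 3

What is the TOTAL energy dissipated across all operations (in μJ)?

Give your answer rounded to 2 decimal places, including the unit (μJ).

Initial: C1(1μF, Q=15μC, V=15.00V), C2(5μF, Q=4μC, V=0.80V), C3(2μF, Q=3μC, V=1.50V)
Op 1: CLOSE 2-3: Q_total=7.00, C_total=7.00, V=1.00; Q2=5.00, Q3=2.00; dissipated=0.350
Op 2: GROUND 2: Q2=0; energy lost=2.500
Op 3: CLOSE 1-3: Q_total=17.00, C_total=3.00, V=5.67; Q1=5.67, Q3=11.33; dissipated=65.333
Op 4: CLOSE 1-2: Q_total=5.67, C_total=6.00, V=0.94; Q1=0.94, Q2=4.72; dissipated=13.380
Op 5: CLOSE 2-3: Q_total=16.06, C_total=7.00, V=2.29; Q2=11.47, Q3=4.59; dissipated=15.928
Total dissipated: 97.491 μJ

Answer: 97.49 μJ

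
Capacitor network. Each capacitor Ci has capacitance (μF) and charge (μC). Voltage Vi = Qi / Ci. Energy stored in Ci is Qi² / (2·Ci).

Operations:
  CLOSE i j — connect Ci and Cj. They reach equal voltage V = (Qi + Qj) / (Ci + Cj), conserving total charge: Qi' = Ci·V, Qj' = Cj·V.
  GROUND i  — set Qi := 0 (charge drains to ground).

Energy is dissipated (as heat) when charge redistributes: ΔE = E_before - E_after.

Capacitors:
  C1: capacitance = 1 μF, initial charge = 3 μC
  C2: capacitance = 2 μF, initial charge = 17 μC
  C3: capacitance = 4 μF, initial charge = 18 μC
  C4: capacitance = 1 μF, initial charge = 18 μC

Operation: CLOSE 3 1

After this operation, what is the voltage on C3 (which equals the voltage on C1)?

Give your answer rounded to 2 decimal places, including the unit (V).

Initial: C1(1μF, Q=3μC, V=3.00V), C2(2μF, Q=17μC, V=8.50V), C3(4μF, Q=18μC, V=4.50V), C4(1μF, Q=18μC, V=18.00V)
Op 1: CLOSE 3-1: Q_total=21.00, C_total=5.00, V=4.20; Q3=16.80, Q1=4.20; dissipated=0.900

Answer: 4.20 V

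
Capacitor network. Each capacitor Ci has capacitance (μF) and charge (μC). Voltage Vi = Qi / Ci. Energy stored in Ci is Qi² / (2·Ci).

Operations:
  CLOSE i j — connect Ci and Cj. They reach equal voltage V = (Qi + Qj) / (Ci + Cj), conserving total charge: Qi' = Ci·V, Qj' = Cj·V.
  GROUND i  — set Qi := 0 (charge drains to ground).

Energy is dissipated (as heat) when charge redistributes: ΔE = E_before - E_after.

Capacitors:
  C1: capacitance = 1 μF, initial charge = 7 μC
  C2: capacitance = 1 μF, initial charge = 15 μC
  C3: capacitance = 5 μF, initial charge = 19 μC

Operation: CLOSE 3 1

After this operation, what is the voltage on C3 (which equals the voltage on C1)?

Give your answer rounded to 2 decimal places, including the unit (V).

Initial: C1(1μF, Q=7μC, V=7.00V), C2(1μF, Q=15μC, V=15.00V), C3(5μF, Q=19μC, V=3.80V)
Op 1: CLOSE 3-1: Q_total=26.00, C_total=6.00, V=4.33; Q3=21.67, Q1=4.33; dissipated=4.267

Answer: 4.33 V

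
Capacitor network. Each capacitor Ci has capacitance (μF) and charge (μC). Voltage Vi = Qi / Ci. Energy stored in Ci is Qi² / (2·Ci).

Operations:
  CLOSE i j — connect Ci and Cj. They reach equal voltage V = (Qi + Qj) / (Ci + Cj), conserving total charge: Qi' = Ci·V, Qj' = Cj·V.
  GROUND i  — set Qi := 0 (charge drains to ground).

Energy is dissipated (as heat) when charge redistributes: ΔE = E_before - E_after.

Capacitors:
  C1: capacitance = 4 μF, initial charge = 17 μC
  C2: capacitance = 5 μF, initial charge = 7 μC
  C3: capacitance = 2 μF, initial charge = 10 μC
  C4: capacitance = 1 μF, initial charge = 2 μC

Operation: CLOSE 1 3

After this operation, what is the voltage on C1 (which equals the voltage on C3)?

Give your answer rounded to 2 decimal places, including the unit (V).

Answer: 4.50 V

Derivation:
Initial: C1(4μF, Q=17μC, V=4.25V), C2(5μF, Q=7μC, V=1.40V), C3(2μF, Q=10μC, V=5.00V), C4(1μF, Q=2μC, V=2.00V)
Op 1: CLOSE 1-3: Q_total=27.00, C_total=6.00, V=4.50; Q1=18.00, Q3=9.00; dissipated=0.375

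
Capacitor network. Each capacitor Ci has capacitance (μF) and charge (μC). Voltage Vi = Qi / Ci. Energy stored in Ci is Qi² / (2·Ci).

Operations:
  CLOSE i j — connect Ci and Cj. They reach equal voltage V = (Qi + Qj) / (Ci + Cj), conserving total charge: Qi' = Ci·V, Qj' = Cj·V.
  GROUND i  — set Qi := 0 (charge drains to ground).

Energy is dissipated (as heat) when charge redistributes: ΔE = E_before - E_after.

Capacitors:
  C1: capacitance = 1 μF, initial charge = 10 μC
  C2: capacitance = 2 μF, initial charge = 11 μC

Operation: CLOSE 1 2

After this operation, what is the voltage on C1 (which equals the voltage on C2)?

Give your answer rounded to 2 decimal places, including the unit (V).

Initial: C1(1μF, Q=10μC, V=10.00V), C2(2μF, Q=11μC, V=5.50V)
Op 1: CLOSE 1-2: Q_total=21.00, C_total=3.00, V=7.00; Q1=7.00, Q2=14.00; dissipated=6.750

Answer: 7.00 V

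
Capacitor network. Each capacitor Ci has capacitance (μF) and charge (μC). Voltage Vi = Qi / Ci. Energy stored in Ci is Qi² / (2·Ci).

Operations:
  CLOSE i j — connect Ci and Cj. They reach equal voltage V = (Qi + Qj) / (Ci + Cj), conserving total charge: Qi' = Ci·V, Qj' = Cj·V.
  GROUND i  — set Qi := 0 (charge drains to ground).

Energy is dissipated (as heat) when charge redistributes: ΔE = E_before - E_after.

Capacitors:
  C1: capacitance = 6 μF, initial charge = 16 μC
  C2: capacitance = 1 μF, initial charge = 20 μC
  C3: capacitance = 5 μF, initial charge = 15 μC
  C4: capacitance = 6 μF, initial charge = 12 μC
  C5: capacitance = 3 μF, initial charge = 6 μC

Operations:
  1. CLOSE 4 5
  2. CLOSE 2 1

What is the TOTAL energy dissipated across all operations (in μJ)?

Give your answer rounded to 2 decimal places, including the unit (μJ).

Answer: 128.76 μJ

Derivation:
Initial: C1(6μF, Q=16μC, V=2.67V), C2(1μF, Q=20μC, V=20.00V), C3(5μF, Q=15μC, V=3.00V), C4(6μF, Q=12μC, V=2.00V), C5(3μF, Q=6μC, V=2.00V)
Op 1: CLOSE 4-5: Q_total=18.00, C_total=9.00, V=2.00; Q4=12.00, Q5=6.00; dissipated=0.000
Op 2: CLOSE 2-1: Q_total=36.00, C_total=7.00, V=5.14; Q2=5.14, Q1=30.86; dissipated=128.762
Total dissipated: 128.762 μJ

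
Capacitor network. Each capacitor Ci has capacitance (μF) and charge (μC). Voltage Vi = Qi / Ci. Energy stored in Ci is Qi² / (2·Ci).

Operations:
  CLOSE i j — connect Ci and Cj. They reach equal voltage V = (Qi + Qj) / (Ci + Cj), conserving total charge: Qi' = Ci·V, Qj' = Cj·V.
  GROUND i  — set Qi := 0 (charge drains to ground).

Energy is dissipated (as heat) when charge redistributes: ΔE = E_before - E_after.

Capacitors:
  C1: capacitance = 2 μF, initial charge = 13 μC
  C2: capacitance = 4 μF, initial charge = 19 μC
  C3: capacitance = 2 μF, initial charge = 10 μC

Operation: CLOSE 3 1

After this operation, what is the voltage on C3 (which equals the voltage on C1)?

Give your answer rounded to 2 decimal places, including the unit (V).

Initial: C1(2μF, Q=13μC, V=6.50V), C2(4μF, Q=19μC, V=4.75V), C3(2μF, Q=10μC, V=5.00V)
Op 1: CLOSE 3-1: Q_total=23.00, C_total=4.00, V=5.75; Q3=11.50, Q1=11.50; dissipated=1.125

Answer: 5.75 V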